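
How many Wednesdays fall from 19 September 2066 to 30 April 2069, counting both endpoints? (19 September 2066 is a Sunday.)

19 September 2066 is a Sunday; the first Wednesday on or after it is 22 September 2066 (3 days later).
From 22 September 2066 to 30 April 2069: 100 + 365 + 366 + 120 = 951 days (rest of 2066, 2067, 2068, to 30 April 2069 in 2069).
951 ÷ 7 = 135 full weeks with remainder 6, so 135 more Wednesdays after the first → 136.

136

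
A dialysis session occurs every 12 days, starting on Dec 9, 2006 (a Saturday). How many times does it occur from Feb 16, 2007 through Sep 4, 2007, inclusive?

Occurrences land 12·i days after Dec 9, 2006 for i = 0, 1, 2, …
Feb 16, 2007 is 69 days after the start; 69 ÷ 12 = 5 remainder 9; since the remainder is 9, round up to i = 6. First occurrence in the window: #7 on Feb 19, 2007 (6×12 = 72 days in).
Sep 4, 2007 is 269 days after the start; 269 ÷ 12 = 22 remainder 5. Last occurrence in the window: #23 on Aug 30, 2007.
Occurrences #7 through #23: 17 in total.

17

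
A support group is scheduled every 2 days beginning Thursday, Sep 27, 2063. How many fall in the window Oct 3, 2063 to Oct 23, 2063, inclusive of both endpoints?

11

Occurrences land 2·i days after Sep 27, 2063 for i = 0, 1, 2, …
Oct 3, 2063 is 6 days after the start; 6 ÷ 2 = 3 remainder 0. First occurrence in the window: #4 on Oct 3, 2063 (3×2 = 6 days in).
Oct 23, 2063 is 26 days after the start; 26 ÷ 2 = 13 remainder 0. Last occurrence in the window: #14 on Oct 23, 2063.
Occurrences #4 through #14: 11 in total.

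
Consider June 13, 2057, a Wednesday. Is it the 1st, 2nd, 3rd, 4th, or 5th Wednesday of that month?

Day 13 falls in week ⌈13/7⌉ of the month.
Days 1–7 hold the 1st Wednesday, 8–14 the 2nd, 15–21 the 3rd, 22–28 the 4th, 29–31 the 5th.
13 is in the range for the 2nd.

2nd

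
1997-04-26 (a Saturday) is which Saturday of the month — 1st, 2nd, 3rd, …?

Day 26 falls in week ⌈26/7⌉ of the month.
Days 1–7 hold the 1st Saturday, 8–14 the 2nd, 15–21 the 3rd, 22–28 the 4th, 29–31 the 5th.
26 is in the range for the 4th.

4th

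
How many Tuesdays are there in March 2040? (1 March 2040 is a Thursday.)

4

1 March 2040 is a Thursday; the first Tuesday on or after it is 6 March 2040 (5 days later).
From 6 March 2040 to 31 March 2040 is 31 − 6 = 25 days.
25 ÷ 7 = 3 full weeks with remainder 4, so 3 more Tuesdays after the first → 4.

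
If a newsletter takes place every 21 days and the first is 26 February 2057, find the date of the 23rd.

3 June 2058

The 23rd occurrence is 22 intervals after the first: 22 × 21 = 462 days after 26 February 2057.
February has 28 days — 2 days to the end of February leaves 460.
From end of February to end of 2057 is 306 days (154 left).
January has 31 days (123 left).
February has 28 days (95 left).
March has 31 days (64 left).
April has 30 days (34 left).
May has 31 days (3 left).
3 days into June → 3 June 2058.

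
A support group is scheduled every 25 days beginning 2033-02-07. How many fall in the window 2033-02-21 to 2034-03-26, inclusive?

16

Occurrences land 25·i days after 2033-02-07 for i = 0, 1, 2, …
2033-02-21 is 14 days after the start; 14 ÷ 25 = 0 remainder 14; since the remainder is 14, round up to i = 1. First occurrence in the window: #2 on 2033-03-04 (1×25 = 25 days in).
2034-03-26 is 412 days after the start; 412 ÷ 25 = 16 remainder 12. Last occurrence in the window: #17 on 2034-03-14.
Occurrences #2 through #17: 16 in total.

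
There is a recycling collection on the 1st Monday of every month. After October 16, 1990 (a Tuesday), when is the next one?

November 5, 1990

October 1990 starts on a Monday, so its 1st Monday is October 1, 1990.
That is not after October 16, 1990, so look at November 1990.
November 1990 starts on a Thursday, so its 1st Monday is November 5, 1990 (4 days in).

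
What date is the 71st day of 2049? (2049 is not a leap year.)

Jan has 31 days (71 − 31 = 40 remain).
Feb has 28 days (40 − 28 = 12 remain).
12 into Mar → Mar 12.

Mar 12, 2049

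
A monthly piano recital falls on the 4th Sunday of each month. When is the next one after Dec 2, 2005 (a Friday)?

Dec 2005 starts on a Thursday; its first Sunday is the 4th, so the 4th Sunday is the 25th — Dec 25, 2005.
Dec 25, 2005 is after Dec 2, 2005, so that is the next one.

Dec 25, 2005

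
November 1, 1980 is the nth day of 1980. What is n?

Days in months before November: 31 + 29 + 31 + 30 + 31 + 30 + 31 + 31 + 30 + 31 = 305.
Plus 1 day into November → day 306.

306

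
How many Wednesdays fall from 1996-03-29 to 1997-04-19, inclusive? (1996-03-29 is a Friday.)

55

1996-03-29 is a Friday; the first Wednesday on or after it is 1996-04-03 (5 days later).
From 1996-04-03 to 1997-04-19: 272 + 109 = 381 days (rest of 1996, to 1997-04-19 in 1997).
381 ÷ 7 = 54 full weeks with remainder 3, so 54 more Wednesdays after the first → 55.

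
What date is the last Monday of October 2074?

29 October 2074

October 2074 begins on a Monday, so the first Monday is October 1.
October 2074 has 31 days. Adding weeks: 1, 8, 15, 22, 29 — the last one ≤ 31 is the 29th.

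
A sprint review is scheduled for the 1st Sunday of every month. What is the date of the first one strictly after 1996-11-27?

1996-12-01

November 1996 starts on a Friday, so its 1st Sunday is 1996-11-03 (2 days in).
That is not after 1996-11-27, so look at December 1996.
December 1996 starts on a Sunday, so its 1st Sunday is 1996-12-01.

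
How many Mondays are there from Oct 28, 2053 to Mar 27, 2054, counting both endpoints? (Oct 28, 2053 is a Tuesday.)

21

Oct 28, 2053 is a Tuesday; the first Monday on or after it is Nov 3, 2053 (6 days later).
From Nov 3, 2053 to Mar 27, 2054: 27 + 31 + 31 + 28 + 27 = 144 days (rest of Nov, Dec, Jan, Feb, Mar).
144 ÷ 7 = 20 full weeks with remainder 4, so 20 more Mondays after the first → 21.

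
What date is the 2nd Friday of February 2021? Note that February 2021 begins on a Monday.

12 February 2021

February 2021 begins on a Monday, so the first Friday is February 5 (4 days later).
The 2nd Friday is 1 weeks later: 5 + 7 = 12.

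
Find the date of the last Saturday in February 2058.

The first Saturday of February 2058 is February 2.
February 2058 has 28 days. Adding weeks: 2, 9, 16, 23 — the last one ≤ 28 is the 23rd.

23 February 2058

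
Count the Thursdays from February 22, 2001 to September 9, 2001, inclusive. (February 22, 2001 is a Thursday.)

29

February 22, 2001 is a Thursday; the first Thursday on or after it is February 22, 2001.
From February 22, 2001 to September 9, 2001: 6 + 31 + 30 + 31 + 30 + 31 + 31 + 9 = 199 days (rest of February, March, April, May, June, July, August, September).
199 ÷ 7 = 28 full weeks with remainder 3, so 28 more Thursdays after the first → 29.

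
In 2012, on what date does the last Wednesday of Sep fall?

Sep 26, 2012

The first Wednesday of Sep 2012 is Sep 5.
Sep 2012 has 30 days. Adding weeks: 5, 12, 19, 26 — the last one ≤ 30 is the 26th.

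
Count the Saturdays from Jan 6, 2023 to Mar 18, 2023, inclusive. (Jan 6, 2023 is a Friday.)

11

Jan 6, 2023 is a Friday; the first Saturday on or after it is Jan 7, 2023 (1 day later).
From Jan 7, 2023 to Mar 18, 2023: 24 + 28 + 18 = 70 days (rest of Jan, Feb, Mar).
70 ÷ 7 = 10 full weeks with remainder 0, so 10 more Saturdays after the first → 11.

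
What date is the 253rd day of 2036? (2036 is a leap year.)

Jan has 31 days (253 − 31 = 222 remain).
Feb has 29 days (222 − 29 = 193 remain).
Mar has 31 days (193 − 31 = 162 remain).
Apr has 30 days (162 − 30 = 132 remain).
May has 31 days (132 − 31 = 101 remain).
Jun has 30 days (101 − 30 = 71 remain).
Jul has 31 days (71 − 31 = 40 remain).
Aug has 31 days (40 − 31 = 9 remain).
9 into Sep → Sep 9.

Sep 9, 2036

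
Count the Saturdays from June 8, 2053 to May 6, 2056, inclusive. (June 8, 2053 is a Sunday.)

152

June 8, 2053 is a Sunday; the first Saturday on or after it is June 14, 2053 (6 days later).
From June 14, 2053 to May 6, 2056: 200 + 365 + 365 + 127 = 1057 days (rest of 2053, 2054, 2055, to May 6, 2056 in 2056).
1057 ÷ 7 = 151 full weeks with remainder 0, so 151 more Saturdays after the first → 152.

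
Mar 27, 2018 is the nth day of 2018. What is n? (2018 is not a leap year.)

86

Days in months before Mar: 31 + 28 = 59.
Plus 27 days into Mar → day 86.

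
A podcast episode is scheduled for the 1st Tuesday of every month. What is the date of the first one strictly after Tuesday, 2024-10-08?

2024-11-05

October 2024 starts on a Tuesday, so its 1st Tuesday is 2024-10-01.
That is not after 2024-10-08, so look at November 2024.
November 2024 starts on a Friday, so its 1st Tuesday is 2024-11-05 (4 days in).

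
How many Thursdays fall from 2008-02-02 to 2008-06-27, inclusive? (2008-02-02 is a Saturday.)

21

2008-02-02 is a Saturday; the first Thursday on or after it is 2008-02-07 (5 days later).
From 2008-02-07 to 2008-06-27: 22 + 31 + 30 + 31 + 27 = 141 days (rest of February, March, April, May, June).
141 ÷ 7 = 20 full weeks with remainder 1, so 20 more Thursdays after the first → 21.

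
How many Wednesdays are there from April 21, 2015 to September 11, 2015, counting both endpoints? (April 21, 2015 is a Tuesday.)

21

April 21, 2015 is a Tuesday; the first Wednesday on or after it is April 22, 2015 (1 day later).
From April 22, 2015 to September 11, 2015: 8 + 31 + 30 + 31 + 31 + 11 = 142 days (rest of April, May, June, July, August, September).
142 ÷ 7 = 20 full weeks with remainder 2, so 20 more Wednesdays after the first → 21.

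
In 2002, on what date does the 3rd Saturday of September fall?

2002-09-21

The first Saturday of September 2002 is September 7.
The 3rd Saturday is 2 weeks later: 7 + 14 = 21.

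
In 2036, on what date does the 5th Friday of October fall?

October 2036 begins on a Wednesday, so the first Friday is October 3 (2 days later).
The 5th Friday is 4 weeks later: 3 + 28 = 31.

31 October 2036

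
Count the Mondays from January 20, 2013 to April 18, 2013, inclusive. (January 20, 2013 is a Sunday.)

January 20, 2013 is a Sunday; the first Monday on or after it is January 21, 2013 (1 day later).
From January 21, 2013 to April 18, 2013: 10 + 28 + 31 + 18 = 87 days (rest of January, February, March, April).
87 ÷ 7 = 12 full weeks with remainder 3, so 12 more Mondays after the first → 13.

13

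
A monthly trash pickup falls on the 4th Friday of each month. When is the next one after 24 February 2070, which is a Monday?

February 2070 starts on a Saturday; its first Friday is the 7th, so the 4th Friday is the 28th — 28 February 2070.
28 February 2070 is after 24 February 2070, so that is the next one.

28 February 2070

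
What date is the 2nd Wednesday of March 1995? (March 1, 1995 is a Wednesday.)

March 1995 begins on a Wednesday, so the first Wednesday is March 1.
The 2nd Wednesday is 1 weeks later: 1 + 7 = 8.

1995-03-08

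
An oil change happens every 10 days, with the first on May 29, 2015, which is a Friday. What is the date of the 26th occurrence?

Feb 3, 2016

The 26th occurrence is 25 intervals after the first: 25 × 10 = 250 days after May 29, 2015.
May has 31 days — 2 days to the end of May leaves 248.
Jun has 30 days (218 left).
Jul has 31 days (187 left).
Aug has 31 days (156 left).
Sep has 30 days (126 left).
Oct has 31 days (95 left).
Nov has 30 days (65 left).
Dec has 31 days (34 left).
Jan has 31 days (3 left).
3 days into Feb → Feb 3, 2016.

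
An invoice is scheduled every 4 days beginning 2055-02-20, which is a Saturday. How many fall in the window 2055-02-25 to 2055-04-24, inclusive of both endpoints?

Occurrences land 4·i days after 2055-02-20 for i = 0, 1, 2, …
2055-02-25 is 5 days after the start; 5 ÷ 4 = 1 remainder 1; since the remainder is 1, round up to i = 2. First occurrence in the window: #3 on 2055-02-28 (2×4 = 8 days in).
2055-04-24 is 63 days after the start; 63 ÷ 4 = 15 remainder 3. Last occurrence in the window: #16 on 2055-04-21.
Occurrences #3 through #16: 14 in total.

14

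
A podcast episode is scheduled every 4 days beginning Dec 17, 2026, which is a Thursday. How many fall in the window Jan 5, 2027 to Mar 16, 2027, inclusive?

Occurrences land 4·i days after Dec 17, 2026 for i = 0, 1, 2, …
Jan 5, 2027 is 19 days after the start; 19 ÷ 4 = 4 remainder 3; since the remainder is 3, round up to i = 5. First occurrence in the window: #6 on Jan 6, 2027 (5×4 = 20 days in).
Mar 16, 2027 is 89 days after the start; 89 ÷ 4 = 22 remainder 1. Last occurrence in the window: #23 on Mar 15, 2027.
Occurrences #6 through #23: 18 in total.

18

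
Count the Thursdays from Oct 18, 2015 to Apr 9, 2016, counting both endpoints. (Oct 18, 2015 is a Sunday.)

Oct 18, 2015 is a Sunday; the first Thursday on or after it is Oct 22, 2015 (4 days later).
From Oct 22, 2015 to Apr 9, 2016: 9 + 30 + 31 + 31 + 29 + 31 + 9 = 170 days (rest of Oct, Nov, Dec, Jan, Feb, Mar, Apr).
170 ÷ 7 = 24 full weeks with remainder 2, so 24 more Thursdays after the first → 25.

25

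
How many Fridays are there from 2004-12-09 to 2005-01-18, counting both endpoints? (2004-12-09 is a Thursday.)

2004-12-09 is a Thursday; the first Friday on or after it is 2004-12-10 (1 day later).
From 2004-12-10 to 2005-01-18: 21 + 18 = 39 days (rest of December, January).
39 ÷ 7 = 5 full weeks with remainder 4, so 5 more Fridays after the first → 6.

6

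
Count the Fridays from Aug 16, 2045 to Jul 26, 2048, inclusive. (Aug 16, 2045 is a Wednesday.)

Aug 16, 2045 is a Wednesday; the first Friday on or after it is Aug 18, 2045 (2 days later).
From Aug 18, 2045 to Jul 26, 2048: 135 + 365 + 365 + 208 = 1073 days (rest of 2045, 2046, 2047, to Jul 26, 2048 in 2048).
1073 ÷ 7 = 153 full weeks with remainder 2, so 153 more Fridays after the first → 154.

154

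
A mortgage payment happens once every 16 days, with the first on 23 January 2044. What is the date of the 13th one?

2 August 2044

The 13th occurrence is 12 intervals after the first: 12 × 16 = 192 days after 23 January 2044.
January has 31 days — 8 days to the end of January leaves 184.
February has 29 days (155 left).
March has 31 days (124 left).
April has 30 days (94 left).
May has 31 days (63 left).
June has 30 days (33 left).
July has 31 days (2 left).
2 days into August → 2 August 2044.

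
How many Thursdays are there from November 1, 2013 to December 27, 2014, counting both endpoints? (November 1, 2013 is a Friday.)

November 1, 2013 is a Friday; the first Thursday on or after it is November 7, 2013 (6 days later).
From November 7, 2013 to December 27, 2014: 54 + 361 = 415 days (rest of 2013, to December 27, 2014 in 2014).
415 ÷ 7 = 59 full weeks with remainder 2, so 59 more Thursdays after the first → 60.

60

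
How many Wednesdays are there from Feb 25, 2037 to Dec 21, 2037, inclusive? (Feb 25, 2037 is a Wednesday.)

43

Feb 25, 2037 is a Wednesday; the first Wednesday on or after it is Feb 25, 2037.
From Feb 25, 2037 to Dec 21, 2037: 3 + 31 + 30 + 31 + 30 + 31 + 31 + 30 + 31 + 30 + 21 = 299 days (rest of Feb, Mar, Apr, May, Jun, Jul, Aug, Sep, Oct, Nov, Dec).
299 ÷ 7 = 42 full weeks with remainder 5, so 42 more Wednesdays after the first → 43.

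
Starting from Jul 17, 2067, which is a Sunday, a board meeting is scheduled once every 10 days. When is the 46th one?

Oct 9, 2068

The 46th occurrence is 45 intervals after the first: 45 × 10 = 450 days after Jul 17, 2067.
Jul has 31 days — 14 days to the end of Jul leaves 436.
From end of Jul to end of 2067 is 153 days (283 left).
Jan has 31 days (252 left).
Feb has 29 days (223 left).
Mar has 31 days (192 left).
Apr has 30 days (162 left).
May has 31 days (131 left).
Jun has 30 days (101 left).
Jul has 31 days (70 left).
Aug has 31 days (39 left).
Sep has 30 days (9 left).
9 days into Oct → Oct 9, 2068.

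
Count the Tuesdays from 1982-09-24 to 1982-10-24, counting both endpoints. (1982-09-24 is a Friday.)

4

1982-09-24 is a Friday; the first Tuesday on or after it is 1982-09-28 (4 days later).
From 1982-09-28 to 1982-10-24: 2 + 24 = 26 days (rest of September, October).
26 ÷ 7 = 3 full weeks with remainder 5, so 3 more Tuesdays after the first → 4.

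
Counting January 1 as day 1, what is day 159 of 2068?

Jun 7, 2068

Jan has 31 days (159 − 31 = 128 remain).
Feb has 29 days (128 − 29 = 99 remain).
Mar has 31 days (99 − 31 = 68 remain).
Apr has 30 days (68 − 30 = 38 remain).
May has 31 days (38 − 31 = 7 remain).
7 into Jun → Jun 7.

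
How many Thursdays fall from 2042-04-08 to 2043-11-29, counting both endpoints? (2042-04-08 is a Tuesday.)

86

2042-04-08 is a Tuesday; the first Thursday on or after it is 2042-04-10 (2 days later).
From 2042-04-10 to 2043-11-29: 265 + 333 = 598 days (rest of 2042, to 2043-11-29 in 2043).
598 ÷ 7 = 85 full weeks with remainder 3, so 85 more Thursdays after the first → 86.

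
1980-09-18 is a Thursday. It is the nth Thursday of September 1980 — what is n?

Day 18 falls in week ⌈18/7⌉ of the month.
Days 1–7 hold the 1st Thursday, 8–14 the 2nd, 15–21 the 3rd, 22–28 the 4th, 29–31 the 5th.
18 is in the range for the 3rd.

3rd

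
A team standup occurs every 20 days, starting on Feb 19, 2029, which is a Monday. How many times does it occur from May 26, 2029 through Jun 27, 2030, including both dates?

Occurrences land 20·i days after Feb 19, 2029 for i = 0, 1, 2, …
May 26, 2029 is 96 days after the start; 96 ÷ 20 = 4 remainder 16; since the remainder is 16, round up to i = 5. First occurrence in the window: #6 on May 30, 2029 (5×20 = 100 days in).
Jun 27, 2030 is 493 days after the start; 493 ÷ 20 = 24 remainder 13. Last occurrence in the window: #25 on Jun 14, 2030.
Occurrences #6 through #25: 20 in total.

20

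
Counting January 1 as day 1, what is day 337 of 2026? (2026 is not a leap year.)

Dec 3, 2026

Jan has 31 days (337 − 31 = 306 remain).
Feb has 28 days (306 − 28 = 278 remain).
Mar has 31 days (278 − 31 = 247 remain).
Apr has 30 days (247 − 30 = 217 remain).
May has 31 days (217 − 31 = 186 remain).
Jun has 30 days (186 − 30 = 156 remain).
Jul has 31 days (156 − 31 = 125 remain).
Aug has 31 days (125 − 31 = 94 remain).
Sep has 30 days (94 − 30 = 64 remain).
Oct has 31 days (64 − 31 = 33 remain).
Nov has 30 days (33 − 30 = 3 remain).
3 into Dec → Dec 3.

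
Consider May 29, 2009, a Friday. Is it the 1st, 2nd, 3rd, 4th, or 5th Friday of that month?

5th

Day 29 falls in week ⌈29/7⌉ of the month.
Days 1–7 hold the 1st Friday, 8–14 the 2nd, 15–21 the 3rd, 22–28 the 4th, 29–31 the 5th.
29 is in the range for the 5th.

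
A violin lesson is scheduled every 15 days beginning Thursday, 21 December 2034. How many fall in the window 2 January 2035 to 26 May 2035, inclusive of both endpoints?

Occurrences land 15·i days after 21 December 2034 for i = 0, 1, 2, …
2 January 2035 is 12 days after the start; 12 ÷ 15 = 0 remainder 12; since the remainder is 12, round up to i = 1. First occurrence in the window: #2 on 5 January 2035 (1×15 = 15 days in).
26 May 2035 is 156 days after the start; 156 ÷ 15 = 10 remainder 6. Last occurrence in the window: #11 on 20 May 2035.
Occurrences #2 through #11: 10 in total.

10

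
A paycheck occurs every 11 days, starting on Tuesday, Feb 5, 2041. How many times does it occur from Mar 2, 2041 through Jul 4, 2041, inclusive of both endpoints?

11

Occurrences land 11·i days after Feb 5, 2041 for i = 0, 1, 2, …
Mar 2, 2041 is 25 days after the start; 25 ÷ 11 = 2 remainder 3; since the remainder is 3, round up to i = 3. First occurrence in the window: #4 on Mar 10, 2041 (3×11 = 33 days in).
Jul 4, 2041 is 149 days after the start; 149 ÷ 11 = 13 remainder 6. Last occurrence in the window: #14 on Jun 28, 2041.
Occurrences #4 through #14: 11 in total.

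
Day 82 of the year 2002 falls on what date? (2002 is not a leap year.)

January has 31 days (82 − 31 = 51 remain).
February has 28 days (51 − 28 = 23 remain).
23 into March → March 23.

March 23, 2002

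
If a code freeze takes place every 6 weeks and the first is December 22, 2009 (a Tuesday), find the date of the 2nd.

The 2nd occurrence is 1 interval after the first: 1 × 42 = 42 days after December 22, 2009.
December has 31 days — 9 days to the end of December leaves 33.
January has 31 days (2 left).
2 days into February → February 2, 2010.

February 2, 2010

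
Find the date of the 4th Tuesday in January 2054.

The first Tuesday of January 2054 is January 6.
The 4th Tuesday is 3 weeks later: 6 + 21 = 27.

2054-01-27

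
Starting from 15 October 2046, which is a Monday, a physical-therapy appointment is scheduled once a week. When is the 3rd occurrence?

29 October 2046

The 3rd occurrence is 2 intervals after the first: 2 × 7 = 14 days after 15 October 2046.
14 days later is 29 October 2046.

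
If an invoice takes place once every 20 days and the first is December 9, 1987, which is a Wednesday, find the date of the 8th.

April 27, 1988

The 8th occurrence is 7 intervals after the first: 7 × 20 = 140 days after December 9, 1987.
December has 31 days — 22 days to the end of December leaves 118.
January has 31 days (87 left).
February has 29 days (58 left).
March has 31 days (27 left).
27 days into April → April 27, 1988.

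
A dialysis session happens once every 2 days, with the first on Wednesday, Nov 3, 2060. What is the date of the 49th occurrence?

Feb 7, 2061

The 49th occurrence is 48 intervals after the first: 48 × 2 = 96 days after Nov 3, 2060.
Nov has 30 days — 27 days to the end of Nov leaves 69.
Dec has 31 days (38 left).
Jan has 31 days (7 left).
7 days into Feb → Feb 7, 2061.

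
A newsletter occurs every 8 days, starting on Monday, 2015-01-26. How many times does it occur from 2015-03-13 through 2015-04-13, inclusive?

Occurrences land 8·i days after 2015-01-26 for i = 0, 1, 2, …
2015-03-13 is 46 days after the start; 46 ÷ 8 = 5 remainder 6; since the remainder is 6, round up to i = 6. First occurrence in the window: #7 on 2015-03-15 (6×8 = 48 days in).
2015-04-13 is 77 days after the start; 77 ÷ 8 = 9 remainder 5. Last occurrence in the window: #10 on 2015-04-08.
Occurrences #7 through #10: 4 in total.

4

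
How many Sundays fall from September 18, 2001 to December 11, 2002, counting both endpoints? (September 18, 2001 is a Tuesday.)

September 18, 2001 is a Tuesday; the first Sunday on or after it is September 23, 2001 (5 days later).
From September 23, 2001 to December 11, 2002: 99 + 345 = 444 days (rest of 2001, to December 11, 2002 in 2002).
444 ÷ 7 = 63 full weeks with remainder 3, so 63 more Sundays after the first → 64.

64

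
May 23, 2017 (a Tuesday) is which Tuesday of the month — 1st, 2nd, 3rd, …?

Day 23 falls in week ⌈23/7⌉ of the month.
Days 1–7 hold the 1st Tuesday, 8–14 the 2nd, 15–21 the 3rd, 22–28 the 4th, 29–31 the 5th.
23 is in the range for the 4th.

4th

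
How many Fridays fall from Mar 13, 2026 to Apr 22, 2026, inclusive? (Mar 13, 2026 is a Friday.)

6

Mar 13, 2026 is a Friday; the first Friday on or after it is Mar 13, 2026.
From Mar 13, 2026 to Apr 22, 2026: 18 + 22 = 40 days (rest of Mar, Apr).
40 ÷ 7 = 5 full weeks with remainder 5, so 5 more Fridays after the first → 6.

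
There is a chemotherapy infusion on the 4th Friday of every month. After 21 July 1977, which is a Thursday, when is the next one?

22 July 1977

July 1977 starts on a Friday; its first Friday is the 1st, so the 4th Friday is the 22nd — 22 July 1977.
22 July 1977 is after 21 July 1977, so that is the next one.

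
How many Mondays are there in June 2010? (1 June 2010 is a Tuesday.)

1 June 2010 is a Tuesday; the first Monday on or after it is 7 June 2010 (6 days later).
From 7 June 2010 to 30 June 2010 is 30 − 7 = 23 days.
23 ÷ 7 = 3 full weeks with remainder 2, so 3 more Mondays after the first → 4.

4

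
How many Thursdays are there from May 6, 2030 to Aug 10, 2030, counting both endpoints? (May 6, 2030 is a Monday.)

May 6, 2030 is a Monday; the first Thursday on or after it is May 9, 2030 (3 days later).
From May 9, 2030 to Aug 10, 2030: 22 + 30 + 31 + 10 = 93 days (rest of May, Jun, Jul, Aug).
93 ÷ 7 = 13 full weeks with remainder 2, so 13 more Thursdays after the first → 14.

14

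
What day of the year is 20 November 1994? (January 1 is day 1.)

Days in months before November: 31 + 28 + 31 + 30 + 31 + 30 + 31 + 31 + 30 + 31 = 304.
Plus 20 days into November → day 324.

324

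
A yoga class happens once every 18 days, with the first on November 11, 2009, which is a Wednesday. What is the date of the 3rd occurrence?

The 3rd occurrence is 2 intervals after the first: 2 × 18 = 36 days after November 11, 2009.
November has 30 days — 19 days to the end of November leaves 17.
17 days into December → December 17, 2009.

December 17, 2009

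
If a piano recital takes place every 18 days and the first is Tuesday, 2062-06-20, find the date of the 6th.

2062-09-18

The 6th occurrence is 5 intervals after the first: 5 × 18 = 90 days after 2062-06-20.
June has 30 days — 10 days to the end of June leaves 80.
July has 31 days (49 left).
August has 31 days (18 left).
18 days into September → 2062-09-18.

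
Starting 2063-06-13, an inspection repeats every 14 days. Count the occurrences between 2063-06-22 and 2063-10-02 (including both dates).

7

Occurrences land 14·i days after 2063-06-13 for i = 0, 1, 2, …
2063-06-22 is 9 days after the start; 9 ÷ 14 = 0 remainder 9; since the remainder is 9, round up to i = 1. First occurrence in the window: #2 on 2063-06-27 (1×14 = 14 days in).
2063-10-02 is 111 days after the start; 111 ÷ 14 = 7 remainder 13. Last occurrence in the window: #8 on 2063-09-19.
Occurrences #2 through #8: 7 in total.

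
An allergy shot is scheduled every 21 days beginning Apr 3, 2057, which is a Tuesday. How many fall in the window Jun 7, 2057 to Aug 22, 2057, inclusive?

Occurrences land 21·i days after Apr 3, 2057 for i = 0, 1, 2, …
Jun 7, 2057 is 65 days after the start; 65 ÷ 21 = 3 remainder 2; since the remainder is 2, round up to i = 4. First occurrence in the window: #5 on Jun 26, 2057 (4×21 = 84 days in).
Aug 22, 2057 is 141 days after the start; 141 ÷ 21 = 6 remainder 15. Last occurrence in the window: #7 on Aug 7, 2057.
Occurrences #5 through #7: 3 in total.

3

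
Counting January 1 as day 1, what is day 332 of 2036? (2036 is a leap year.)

January has 31 days (332 − 31 = 301 remain).
February has 29 days (301 − 29 = 272 remain).
March has 31 days (272 − 31 = 241 remain).
April has 30 days (241 − 30 = 211 remain).
May has 31 days (211 − 31 = 180 remain).
June has 30 days (180 − 30 = 150 remain).
July has 31 days (150 − 31 = 119 remain).
August has 31 days (119 − 31 = 88 remain).
September has 30 days (88 − 30 = 58 remain).
October has 31 days (58 − 31 = 27 remain).
27 into November → November 27.

2036-11-27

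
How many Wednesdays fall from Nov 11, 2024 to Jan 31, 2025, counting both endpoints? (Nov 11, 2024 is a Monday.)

Nov 11, 2024 is a Monday; the first Wednesday on or after it is Nov 13, 2024 (2 days later).
From Nov 13, 2024 to Jan 31, 2025: 17 + 31 + 31 = 79 days (rest of Nov, Dec, Jan).
79 ÷ 7 = 11 full weeks with remainder 2, so 11 more Wednesdays after the first → 12.

12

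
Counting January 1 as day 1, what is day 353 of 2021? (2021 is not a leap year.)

Jan has 31 days (353 − 31 = 322 remain).
Feb has 28 days (322 − 28 = 294 remain).
Mar has 31 days (294 − 31 = 263 remain).
Apr has 30 days (263 − 30 = 233 remain).
May has 31 days (233 − 31 = 202 remain).
Jun has 30 days (202 − 30 = 172 remain).
Jul has 31 days (172 − 31 = 141 remain).
Aug has 31 days (141 − 31 = 110 remain).
Sep has 30 days (110 − 30 = 80 remain).
Oct has 31 days (80 − 31 = 49 remain).
Nov has 30 days (49 − 30 = 19 remain).
19 into Dec → Dec 19.

Dec 19, 2021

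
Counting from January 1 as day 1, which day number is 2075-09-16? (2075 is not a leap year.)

Days in months before September: 31 + 28 + 31 + 30 + 31 + 30 + 31 + 31 = 243.
Plus 16 days into September → day 259.

259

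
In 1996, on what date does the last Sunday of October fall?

27 October 1996

October 1996 begins on a Tuesday, so the first Sunday is October 6 (5 days later).
October 1996 has 31 days. Adding weeks: 6, 13, 20, 27 — the last one ≤ 31 is the 27th.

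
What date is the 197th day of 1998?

Jan has 31 days (197 − 31 = 166 remain).
Feb has 28 days (166 − 28 = 138 remain).
Mar has 31 days (138 − 31 = 107 remain).
Apr has 30 days (107 − 30 = 77 remain).
May has 31 days (77 − 31 = 46 remain).
Jun has 30 days (46 − 30 = 16 remain).
16 into Jul → Jul 16.

Jul 16, 1998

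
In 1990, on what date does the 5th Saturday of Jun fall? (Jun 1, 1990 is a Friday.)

Jun 30, 1990

Jun 1990 begins on a Friday, so the first Saturday is Jun 2 (1 day later).
The 5th Saturday is 4 weeks later: 2 + 28 = 30.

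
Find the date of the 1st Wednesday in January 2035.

The first Wednesday of January 2035 is January 3.

January 3, 2035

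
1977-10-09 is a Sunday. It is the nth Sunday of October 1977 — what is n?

Day 9 falls in week ⌈9/7⌉ of the month.
Days 1–7 hold the 1st Sunday, 8–14 the 2nd, 15–21 the 3rd, 22–28 the 4th, 29–31 the 5th.
9 is in the range for the 2nd.

2nd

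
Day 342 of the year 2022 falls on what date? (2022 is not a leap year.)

2022-12-08

January has 31 days (342 − 31 = 311 remain).
February has 28 days (311 − 28 = 283 remain).
March has 31 days (283 − 31 = 252 remain).
April has 30 days (252 − 30 = 222 remain).
May has 31 days (222 − 31 = 191 remain).
June has 30 days (191 − 30 = 161 remain).
July has 31 days (161 − 31 = 130 remain).
August has 31 days (130 − 31 = 99 remain).
September has 30 days (99 − 30 = 69 remain).
October has 31 days (69 − 31 = 38 remain).
November has 30 days (38 − 30 = 8 remain).
8 into December → December 8.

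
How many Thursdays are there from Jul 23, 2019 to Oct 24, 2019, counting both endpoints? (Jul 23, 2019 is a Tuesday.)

Jul 23, 2019 is a Tuesday; the first Thursday on or after it is Jul 25, 2019 (2 days later).
From Jul 25, 2019 to Oct 24, 2019: 6 + 31 + 30 + 24 = 91 days (rest of Jul, Aug, Sep, Oct).
91 ÷ 7 = 13 full weeks with remainder 0, so 13 more Thursdays after the first → 14.

14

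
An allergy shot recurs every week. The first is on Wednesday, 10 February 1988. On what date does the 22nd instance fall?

The 22nd occurrence is 21 intervals after the first: 21 × 7 = 147 days after 10 February 1988.
February has 29 days — 19 days to the end of February leaves 128.
March has 31 days (97 left).
April has 30 days (67 left).
May has 31 days (36 left).
June has 30 days (6 left).
6 days into July → 6 July 1988.

6 July 1988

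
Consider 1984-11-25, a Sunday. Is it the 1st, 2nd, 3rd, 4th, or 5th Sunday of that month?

Day 25 falls in week ⌈25/7⌉ of the month.
Days 1–7 hold the 1st Sunday, 8–14 the 2nd, 15–21 the 3rd, 22–28 the 4th, 29–31 the 5th.
25 is in the range for the 4th.

4th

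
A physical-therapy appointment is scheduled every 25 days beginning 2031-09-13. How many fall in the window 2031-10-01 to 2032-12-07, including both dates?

Occurrences land 25·i days after 2031-09-13 for i = 0, 1, 2, …
2031-10-01 is 18 days after the start; 18 ÷ 25 = 0 remainder 18; since the remainder is 18, round up to i = 1. First occurrence in the window: #2 on 2031-10-08 (1×25 = 25 days in).
2032-12-07 is 451 days after the start; 451 ÷ 25 = 18 remainder 1. Last occurrence in the window: #19 on 2032-12-06.
Occurrences #2 through #19: 18 in total.

18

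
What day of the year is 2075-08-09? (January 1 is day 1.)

221

Days in months before August: 31 + 28 + 31 + 30 + 31 + 30 + 31 = 212.
Plus 9 days into August → day 221.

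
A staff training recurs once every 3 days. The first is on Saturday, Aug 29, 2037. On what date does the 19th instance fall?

The 19th occurrence is 18 intervals after the first: 18 × 3 = 54 days after Aug 29, 2037.
Aug has 31 days — 2 days to the end of Aug leaves 52.
Sep has 30 days (22 left).
22 days into Oct → Oct 22, 2037.

Oct 22, 2037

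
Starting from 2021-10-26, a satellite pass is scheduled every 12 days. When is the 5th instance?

The 5th occurrence is 4 intervals after the first: 4 × 12 = 48 days after 2021-10-26.
October has 31 days — 5 days to the end of October leaves 43.
November has 30 days (13 left).
13 days into December → 2021-12-13.

2021-12-13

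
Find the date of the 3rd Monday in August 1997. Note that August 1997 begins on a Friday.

1997-08-18

August 1997 begins on a Friday, so the first Monday is August 4 (3 days later).
The 3rd Monday is 2 weeks later: 4 + 14 = 18.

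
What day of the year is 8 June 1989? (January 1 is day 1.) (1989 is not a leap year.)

159

Days in months before June: 31 + 28 + 31 + 30 + 31 = 151.
Plus 8 days into June → day 159.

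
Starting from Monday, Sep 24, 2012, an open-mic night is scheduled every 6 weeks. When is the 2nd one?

Nov 5, 2012

The 2nd occurrence is 1 interval after the first: 1 × 42 = 42 days after Sep 24, 2012.
Sep has 30 days — 6 days to the end of Sep leaves 36.
Oct has 31 days (5 left).
5 days into Nov → Nov 5, 2012.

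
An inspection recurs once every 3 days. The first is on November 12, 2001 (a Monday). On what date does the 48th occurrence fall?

The 48th occurrence is 47 intervals after the first: 47 × 3 = 141 days after November 12, 2001.
November has 30 days — 18 days to the end of November leaves 123.
December has 31 days (92 left).
January has 31 days (61 left).
February has 28 days (33 left).
March has 31 days (2 left).
2 days into April → April 2, 2002.

April 2, 2002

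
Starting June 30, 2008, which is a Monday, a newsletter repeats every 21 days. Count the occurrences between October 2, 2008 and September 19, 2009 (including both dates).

17

Occurrences land 21·i days after June 30, 2008 for i = 0, 1, 2, …
October 2, 2008 is 94 days after the start; 94 ÷ 21 = 4 remainder 10; since the remainder is 10, round up to i = 5. First occurrence in the window: #6 on October 13, 2008 (5×21 = 105 days in).
September 19, 2009 is 446 days after the start; 446 ÷ 21 = 21 remainder 5. Last occurrence in the window: #22 on September 14, 2009.
Occurrences #6 through #22: 17 in total.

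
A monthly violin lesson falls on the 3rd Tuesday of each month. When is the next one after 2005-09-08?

2005-09-20

September 2005 starts on a Thursday; its first Tuesday is the 6th, so the 3rd Tuesday is the 20th — 2005-09-20.
2005-09-20 is after 2005-09-08, so that is the next one.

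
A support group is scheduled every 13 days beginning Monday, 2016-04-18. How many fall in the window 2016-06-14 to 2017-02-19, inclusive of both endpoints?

19

Occurrences land 13·i days after 2016-04-18 for i = 0, 1, 2, …
2016-06-14 is 57 days after the start; 57 ÷ 13 = 4 remainder 5; since the remainder is 5, round up to i = 5. First occurrence in the window: #6 on 2016-06-22 (5×13 = 65 days in).
2017-02-19 is 307 days after the start; 307 ÷ 13 = 23 remainder 8. Last occurrence in the window: #24 on 2017-02-11.
Occurrences #6 through #24: 19 in total.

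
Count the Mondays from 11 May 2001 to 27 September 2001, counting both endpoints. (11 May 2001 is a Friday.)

11 May 2001 is a Friday; the first Monday on or after it is 14 May 2001 (3 days later).
From 14 May 2001 to 27 September 2001: 17 + 30 + 31 + 31 + 27 = 136 days (rest of May, June, July, August, September).
136 ÷ 7 = 19 full weeks with remainder 3, so 19 more Mondays after the first → 20.

20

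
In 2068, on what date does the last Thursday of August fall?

August 30, 2068

The first Thursday of August 2068 is August 2.
August 2068 has 31 days. Adding weeks: 2, 9, 16, 23, 30 — the last one ≤ 31 is the 30th.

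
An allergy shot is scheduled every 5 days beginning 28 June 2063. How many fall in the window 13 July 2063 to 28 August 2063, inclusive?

10

Occurrences land 5·i days after 28 June 2063 for i = 0, 1, 2, …
13 July 2063 is 15 days after the start; 15 ÷ 5 = 3 remainder 0. First occurrence in the window: #4 on 13 July 2063 (3×5 = 15 days in).
28 August 2063 is 61 days after the start; 61 ÷ 5 = 12 remainder 1. Last occurrence in the window: #13 on 27 August 2063.
Occurrences #4 through #13: 10 in total.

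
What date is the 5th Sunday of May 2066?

30 May 2066

May 2066 begins on a Saturday, so the first Sunday is May 2 (1 day later).
The 5th Sunday is 4 weeks later: 2 + 28 = 30.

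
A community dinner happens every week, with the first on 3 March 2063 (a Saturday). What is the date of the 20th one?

14 July 2063

The 20th occurrence is 19 intervals after the first: 19 × 7 = 133 days after 3 March 2063.
March has 31 days — 28 days to the end of March leaves 105.
April has 30 days (75 left).
May has 31 days (44 left).
June has 30 days (14 left).
14 days into July → 14 July 2063.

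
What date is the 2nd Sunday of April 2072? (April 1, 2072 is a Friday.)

April 2072 begins on a Friday, so the first Sunday is April 3 (2 days later).
The 2nd Sunday is 1 weeks later: 3 + 7 = 10.

April 10, 2072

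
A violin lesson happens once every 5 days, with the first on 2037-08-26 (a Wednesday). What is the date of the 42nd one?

The 42nd occurrence is 41 intervals after the first: 41 × 5 = 205 days after 2037-08-26.
August has 31 days — 5 days to the end of August leaves 200.
September has 30 days (170 left).
October has 31 days (139 left).
November has 30 days (109 left).
December has 31 days (78 left).
January has 31 days (47 left).
February has 28 days (19 left).
19 days into March → 2038-03-19.

2038-03-19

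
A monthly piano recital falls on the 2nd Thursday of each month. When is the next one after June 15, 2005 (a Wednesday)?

June 2005 starts on a Wednesday; its first Thursday is the 2nd, so the 2nd Thursday is the 9th — June 9, 2005.
That is not after June 15, 2005, so look at July 2005.
July 2005 starts on a Friday; its first Thursday is the 7th, so the 2nd Thursday is the 14th — July 14, 2005.

July 14, 2005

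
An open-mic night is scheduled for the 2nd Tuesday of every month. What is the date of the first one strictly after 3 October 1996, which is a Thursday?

8 October 1996

October 1996 starts on a Tuesday; its first Tuesday is the 1st, so the 2nd Tuesday is the 8th — 8 October 1996.
8 October 1996 is after 3 October 1996, so that is the next one.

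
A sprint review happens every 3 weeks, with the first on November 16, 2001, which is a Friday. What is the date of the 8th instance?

The 8th occurrence is 7 intervals after the first: 7 × 21 = 147 days after November 16, 2001.
November has 30 days — 14 days to the end of November leaves 133.
December has 31 days (102 left).
January has 31 days (71 left).
February has 28 days (43 left).
March has 31 days (12 left).
12 days into April → April 12, 2002.

April 12, 2002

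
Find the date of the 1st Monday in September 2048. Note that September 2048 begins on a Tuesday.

September 2048 begins on a Tuesday, so the first Monday is September 7 (6 days later).

September 7, 2048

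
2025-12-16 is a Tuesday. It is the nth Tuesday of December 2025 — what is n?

Day 16 falls in week ⌈16/7⌉ of the month.
Days 1–7 hold the 1st Tuesday, 8–14 the 2nd, 15–21 the 3rd, 22–28 the 4th, 29–31 the 5th.
16 is in the range for the 3rd.

3rd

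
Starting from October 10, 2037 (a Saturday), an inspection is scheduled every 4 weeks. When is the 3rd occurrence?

December 5, 2037

The 3rd occurrence is 2 intervals after the first: 2 × 28 = 56 days after October 10, 2037.
October has 31 days — 21 days to the end of October leaves 35.
November has 30 days (5 left).
5 days into December → December 5, 2037.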